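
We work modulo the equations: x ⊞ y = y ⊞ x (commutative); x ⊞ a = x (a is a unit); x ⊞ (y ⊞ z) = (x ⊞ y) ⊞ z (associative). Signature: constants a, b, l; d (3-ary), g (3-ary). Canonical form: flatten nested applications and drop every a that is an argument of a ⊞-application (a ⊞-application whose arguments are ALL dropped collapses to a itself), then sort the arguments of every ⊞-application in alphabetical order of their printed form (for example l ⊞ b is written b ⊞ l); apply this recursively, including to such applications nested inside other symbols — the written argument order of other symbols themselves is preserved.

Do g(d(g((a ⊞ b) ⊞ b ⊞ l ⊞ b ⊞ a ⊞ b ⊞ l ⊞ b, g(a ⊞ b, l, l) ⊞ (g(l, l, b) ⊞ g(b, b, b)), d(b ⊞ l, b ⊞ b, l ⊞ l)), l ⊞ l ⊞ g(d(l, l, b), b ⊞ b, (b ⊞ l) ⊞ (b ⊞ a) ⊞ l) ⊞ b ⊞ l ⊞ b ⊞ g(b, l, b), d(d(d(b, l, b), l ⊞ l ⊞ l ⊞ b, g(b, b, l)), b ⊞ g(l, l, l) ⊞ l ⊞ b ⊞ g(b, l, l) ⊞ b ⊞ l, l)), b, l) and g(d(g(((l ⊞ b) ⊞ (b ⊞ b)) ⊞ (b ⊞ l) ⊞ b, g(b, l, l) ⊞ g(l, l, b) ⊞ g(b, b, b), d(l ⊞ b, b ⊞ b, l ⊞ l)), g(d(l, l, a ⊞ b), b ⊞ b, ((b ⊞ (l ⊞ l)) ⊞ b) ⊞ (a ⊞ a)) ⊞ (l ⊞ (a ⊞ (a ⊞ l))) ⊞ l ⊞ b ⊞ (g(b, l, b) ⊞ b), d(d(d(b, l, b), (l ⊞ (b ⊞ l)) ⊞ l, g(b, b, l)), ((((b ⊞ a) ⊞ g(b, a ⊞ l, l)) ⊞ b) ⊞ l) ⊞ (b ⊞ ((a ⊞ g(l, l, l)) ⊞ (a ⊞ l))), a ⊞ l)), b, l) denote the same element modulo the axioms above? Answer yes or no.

Left:  g(d(g((a ⊞ b) ⊞ b ⊞ l ⊞ b ⊞ a ⊞ b ⊞ l ⊞ b, g(a ⊞ b, l, l) ⊞ (g(l, l, b) ⊞ g(b, b, b)), d(b ⊞ l, b ⊞ b, l ⊞ l)), l ⊞ l ⊞ g(d(l, l, b), b ⊞ b, (b ⊞ l) ⊞ (b ⊞ a) ⊞ l) ⊞ b ⊞ l ⊞ b ⊞ g(b, l, b), d(d(d(b, l, b), l ⊞ l ⊞ l ⊞ b, g(b, b, l)), b ⊞ g(l, l, l) ⊞ l ⊞ b ⊞ g(b, l, l) ⊞ b ⊞ l, l)), b, l)
  Descend into:  l ⊞ l ⊞ g(d(l, l, b), b ⊞ b, (b ⊞ l) ⊞ (b ⊞ a) ⊞ l) ⊞ b ⊞ l ⊞ b ⊞ g(b, l, b)
  Inside:  g(d(l, l, b), b ⊞ b, (b ⊞ l) ⊞ (b ⊞ a) ⊞ l)  →  g(d(l, l, b), b ⊞ b, b ⊞ b ⊞ l ⊞ l)
  Sort:  b ⊞ b ⊞ g(b, l, b) ⊞ g(d(l, l, b), b ⊞ b, b ⊞ b ⊞ l ⊞ l) ⊞ l ⊞ l ⊞ l
  Rebuild:  g(d(g(b ⊞ b ⊞ b ⊞ b ⊞ b ⊞ l ⊞ l, g(b, b, b) ⊞ g(b, l, l) ⊞ g(l, l, b), d(b ⊞ l, b ⊞ b, l ⊞ l)), b ⊞ b ⊞ g(b, l, b) ⊞ g(d(l, l, b), b ⊞ b, b ⊞ b ⊞ l ⊞ l) ⊞ l ⊞ l ⊞ l, d(d(d(b, l, b), b ⊞ l ⊞ l ⊞ l, g(b, b, l)), b ⊞ b ⊞ b ⊞ g(b, l, l) ⊞ g(l, l, l) ⊞ l ⊞ l, l)), b, l)
Right:  g(d(g(((l ⊞ b) ⊞ (b ⊞ b)) ⊞ (b ⊞ l) ⊞ b, g(b, l, l) ⊞ g(l, l, b) ⊞ g(b, b, b), d(l ⊞ b, b ⊞ b, l ⊞ l)), g(d(l, l, a ⊞ b), b ⊞ b, ((b ⊞ (l ⊞ l)) ⊞ b) ⊞ (a ⊞ a)) ⊞ (l ⊞ (a ⊞ (a ⊞ l))) ⊞ l ⊞ b ⊞ (g(b, l, b) ⊞ b), d(d(d(b, l, b), (l ⊞ (b ⊞ l)) ⊞ l, g(b, b, l)), ((((b ⊞ a) ⊞ g(b, a ⊞ l, l)) ⊞ b) ⊞ l) ⊞ (b ⊞ ((a ⊞ g(l, l, l)) ⊞ (a ⊞ l))), a ⊞ l)), b, l)
  Focus inside:  g(d(l, l, a ⊞ b), b ⊞ b, ((b ⊞ (l ⊞ l)) ⊞ b) ⊞ (a ⊞ a)) ⊞ (l ⊞ (a ⊞ (a ⊞ l))) ⊞ l ⊞ b ⊞ (g(b, l, b) ⊞ b)
  Un-nest:  g(d(l, l, a ⊞ b), b ⊞ b, ((b ⊞ (l ⊞ l)) ⊞ b) ⊞ (a ⊞ a)) ⊞ l ⊞ a ⊞ a ⊞ l ⊞ l ⊞ b ⊞ g(b, l, b) ⊞ b
  Canonicalize subterm:  g(d(l, l, a ⊞ b), b ⊞ b, ((b ⊞ (l ⊞ l)) ⊞ b) ⊞ (a ⊞ a))  →  g(d(l, l, b), b ⊞ b, b ⊞ b ⊞ l ⊞ l)
  Units out:  drop a (×2)
  Order the arguments:  b ⊞ b ⊞ g(b, l, b) ⊞ g(d(l, l, b), b ⊞ b, b ⊞ b ⊞ l ⊞ l) ⊞ l ⊞ l ⊞ l
  Reassemble:  g(d(g(b ⊞ b ⊞ b ⊞ b ⊞ b ⊞ l ⊞ l, g(b, b, b) ⊞ g(b, l, l) ⊞ g(l, l, b), d(b ⊞ l, b ⊞ b, l ⊞ l)), b ⊞ b ⊞ g(b, l, b) ⊞ g(d(l, l, b), b ⊞ b, b ⊞ b ⊞ l ⊞ l) ⊞ l ⊞ l ⊞ l, d(d(d(b, l, b), b ⊞ l ⊞ l ⊞ l, g(b, b, l)), b ⊞ b ⊞ b ⊞ g(b, l, l) ⊞ g(l, l, l) ⊞ l ⊞ l, l)), b, l)

Answer: yes — both canonical forms are g(d(g(b ⊞ b ⊞ b ⊞ b ⊞ b ⊞ l ⊞ l, g(b, b, b) ⊞ g(b, l, l) ⊞ g(l, l, b), d(b ⊞ l, b ⊞ b, l ⊞ l)), b ⊞ b ⊞ g(b, l, b) ⊞ g(d(l, l, b), b ⊞ b, b ⊞ b ⊞ l ⊞ l) ⊞ l ⊞ l ⊞ l, d(d(d(b, l, b), b ⊞ l ⊞ l ⊞ l, g(b, b, l)), b ⊞ b ⊞ b ⊞ g(b, l, l) ⊞ g(l, l, l) ⊞ l ⊞ l, l)), b, l)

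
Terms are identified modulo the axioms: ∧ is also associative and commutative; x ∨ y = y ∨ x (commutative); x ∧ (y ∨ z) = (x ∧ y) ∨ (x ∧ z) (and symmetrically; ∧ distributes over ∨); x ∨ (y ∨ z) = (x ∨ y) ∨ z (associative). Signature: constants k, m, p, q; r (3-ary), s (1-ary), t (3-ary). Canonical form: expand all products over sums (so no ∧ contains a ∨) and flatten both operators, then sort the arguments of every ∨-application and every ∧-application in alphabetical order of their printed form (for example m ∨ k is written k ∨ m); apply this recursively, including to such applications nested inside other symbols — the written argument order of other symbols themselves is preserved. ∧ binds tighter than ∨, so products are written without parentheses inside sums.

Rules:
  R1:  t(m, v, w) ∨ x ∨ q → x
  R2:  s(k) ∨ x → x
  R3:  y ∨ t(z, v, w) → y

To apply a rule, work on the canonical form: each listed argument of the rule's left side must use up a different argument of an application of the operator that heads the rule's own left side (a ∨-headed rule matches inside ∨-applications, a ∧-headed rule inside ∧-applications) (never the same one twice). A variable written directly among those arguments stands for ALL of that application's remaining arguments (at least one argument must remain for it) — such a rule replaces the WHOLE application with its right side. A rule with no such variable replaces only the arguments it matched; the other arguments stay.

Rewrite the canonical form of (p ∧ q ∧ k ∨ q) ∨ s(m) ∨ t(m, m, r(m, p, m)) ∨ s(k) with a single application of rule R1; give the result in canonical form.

Canonical form:  k ∧ p ∧ q ∨ q ∨ s(k) ∨ s(m) ∨ t(m, m, r(m, p, m))
Apply R1:  consuming q, t(m, m, r(m, p, m));  v := m, w := r(m, p, m), x := k ∧ p ∧ q ∨ s(k) ∨ s(m)
The variable takes the whole remainder — replace the entire application.
Result:  k ∧ p ∧ q ∨ s(k) ∨ s(m)

Answer: k ∧ p ∧ q ∨ s(k) ∨ s(m)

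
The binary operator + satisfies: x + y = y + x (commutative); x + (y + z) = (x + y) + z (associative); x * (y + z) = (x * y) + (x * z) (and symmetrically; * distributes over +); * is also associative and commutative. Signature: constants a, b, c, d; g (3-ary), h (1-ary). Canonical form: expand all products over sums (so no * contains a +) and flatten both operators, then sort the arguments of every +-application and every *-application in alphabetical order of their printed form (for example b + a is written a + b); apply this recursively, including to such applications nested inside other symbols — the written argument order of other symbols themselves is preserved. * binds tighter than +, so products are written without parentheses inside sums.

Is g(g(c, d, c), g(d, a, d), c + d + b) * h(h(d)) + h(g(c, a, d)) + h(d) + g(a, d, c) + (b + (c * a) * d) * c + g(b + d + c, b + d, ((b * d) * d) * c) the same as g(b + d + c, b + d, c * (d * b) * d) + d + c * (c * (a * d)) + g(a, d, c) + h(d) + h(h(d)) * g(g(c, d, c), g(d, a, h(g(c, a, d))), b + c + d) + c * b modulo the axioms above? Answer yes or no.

Answer: no — a * c * c * d + b * c + g(a, d, c) + g(b + c + d, b + d, b * c * d * d) + g(g(c, d, c), g(d, a, d), b + c + d) * h(h(d)) + h(d) + h(g(c, a, d)) vs a * c * c * d + b * c + d + g(a, d, c) + g(b + c + d, b + d, b * c * d * d) + g(g(c, d, c), g(d, a, h(g(c, a, d))), b + c + d) * h(h(d)) + h(d)

Derivation:
Left:  g(g(c, d, c), g(d, a, d), c + d + b) * h(h(d)) + h(g(c, a, d)) + h(d) + g(a, d, c) + (b + (c * a) * d) * c + g(b + d + c, b + d, ((b * d) * d) * c)
  Expand:  g(g(c, d, c), g(d, a, d), b + c + d) * h(h(d)) + h(g(c, a, d)) + h(d) + g(a, d, c) + b * c + a * c * c * d + g(b + c + d, b + d, b * c * d * d)
  Sort arguments:  a * c * c * d + b * c + g(a, d, c) + g(b + c + d, b + d, b * c * d * d) + g(g(c, d, c), g(d, a, d), b + c + d) * h(h(d)) + h(d) + h(g(c, a, d))
Right:  g(b + d + c, b + d, c * (d * b) * d) + d + c * (c * (a * d)) + g(a, d, c) + h(d) + h(h(d)) * g(g(c, d, c), g(d, a, h(g(c, a, d))), b + c + d) + c * b
  Merge nested applications:  g(b + c + d, b + d, b * c * d * d) + d + a * c * c * d + g(a, d, c) + h(d) + g(g(c, d, c), g(d, a, h(g(c, a, d))), b + c + d) * h(h(d)) + b * c
  Sort:  a * c * c * d + b * c + d + g(a, d, c) + g(b + c + d, b + d, b * c * d * d) + g(g(c, d, c), g(d, a, h(g(c, a, d))), b + c + d) * h(h(d)) + h(d)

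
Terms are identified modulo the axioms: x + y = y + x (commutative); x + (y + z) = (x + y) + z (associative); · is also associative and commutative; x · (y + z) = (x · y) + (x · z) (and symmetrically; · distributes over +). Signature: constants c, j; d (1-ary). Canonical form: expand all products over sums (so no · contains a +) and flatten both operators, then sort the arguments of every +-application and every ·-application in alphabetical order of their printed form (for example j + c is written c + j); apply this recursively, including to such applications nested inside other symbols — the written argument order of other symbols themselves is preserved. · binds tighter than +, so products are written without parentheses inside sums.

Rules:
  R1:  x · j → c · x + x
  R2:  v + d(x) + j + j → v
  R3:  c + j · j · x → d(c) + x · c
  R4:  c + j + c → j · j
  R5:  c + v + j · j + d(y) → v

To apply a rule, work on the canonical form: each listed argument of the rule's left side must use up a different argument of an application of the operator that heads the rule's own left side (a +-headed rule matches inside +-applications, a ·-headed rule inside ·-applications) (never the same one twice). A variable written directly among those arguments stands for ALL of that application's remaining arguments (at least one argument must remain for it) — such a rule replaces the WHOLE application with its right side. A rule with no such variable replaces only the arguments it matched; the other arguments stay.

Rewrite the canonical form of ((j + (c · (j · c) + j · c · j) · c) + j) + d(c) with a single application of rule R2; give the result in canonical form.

Canonical form:  c · c · c · j + c · c · j · j + d(c) + j + j
Match R2:  consume d(c), j, j;  v := c · c · c · j + c · c · j · j, x := c
The variable takes the whole remainder — replace the entire application.
New term:  c · c · c · j + c · c · j · j

Answer: c · c · c · j + c · c · j · j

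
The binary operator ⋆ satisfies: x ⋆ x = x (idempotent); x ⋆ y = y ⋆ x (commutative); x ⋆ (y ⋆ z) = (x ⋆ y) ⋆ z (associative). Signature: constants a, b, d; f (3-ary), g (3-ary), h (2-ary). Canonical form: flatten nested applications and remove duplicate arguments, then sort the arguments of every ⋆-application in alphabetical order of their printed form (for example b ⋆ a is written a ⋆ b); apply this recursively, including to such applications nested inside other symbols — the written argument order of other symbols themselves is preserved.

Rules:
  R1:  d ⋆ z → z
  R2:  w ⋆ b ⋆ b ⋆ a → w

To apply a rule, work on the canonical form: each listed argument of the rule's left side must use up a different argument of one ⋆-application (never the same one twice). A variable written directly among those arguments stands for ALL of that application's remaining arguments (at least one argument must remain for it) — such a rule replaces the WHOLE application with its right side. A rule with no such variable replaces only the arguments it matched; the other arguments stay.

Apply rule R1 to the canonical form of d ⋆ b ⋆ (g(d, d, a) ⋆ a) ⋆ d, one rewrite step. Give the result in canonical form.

Canonical form:  a ⋆ b ⋆ d ⋆ g(d, d, a)
R1 matches:  uses d;  z := a ⋆ b ⋆ g(d, d, a)
The extension variable absorbs all remaining arguments, so the whole application is rewritten.
Result:  a ⋆ b ⋆ g(d, d, a)

Answer: a ⋆ b ⋆ g(d, d, a)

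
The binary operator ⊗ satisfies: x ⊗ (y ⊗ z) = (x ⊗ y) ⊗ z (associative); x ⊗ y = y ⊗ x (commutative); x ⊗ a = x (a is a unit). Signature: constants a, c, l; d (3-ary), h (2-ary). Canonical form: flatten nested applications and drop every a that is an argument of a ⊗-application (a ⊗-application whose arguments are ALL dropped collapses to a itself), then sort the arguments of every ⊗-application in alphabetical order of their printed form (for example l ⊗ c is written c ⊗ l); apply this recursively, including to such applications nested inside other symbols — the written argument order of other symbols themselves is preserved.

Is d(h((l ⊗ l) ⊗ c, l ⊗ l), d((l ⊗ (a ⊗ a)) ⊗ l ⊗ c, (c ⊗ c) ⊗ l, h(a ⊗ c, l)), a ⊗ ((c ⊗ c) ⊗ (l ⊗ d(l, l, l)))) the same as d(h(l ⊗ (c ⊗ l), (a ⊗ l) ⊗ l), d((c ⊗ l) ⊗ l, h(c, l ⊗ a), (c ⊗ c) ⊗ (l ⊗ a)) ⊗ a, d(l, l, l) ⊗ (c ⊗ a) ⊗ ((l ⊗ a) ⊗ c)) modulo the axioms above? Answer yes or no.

Answer: no — d(h(c ⊗ l ⊗ l, l ⊗ l), d(c ⊗ l ⊗ l, c ⊗ c ⊗ l, h(c, l)), c ⊗ c ⊗ d(l, l, l) ⊗ l) vs d(h(c ⊗ l ⊗ l, l ⊗ l), d(c ⊗ l ⊗ l, h(c, l), c ⊗ c ⊗ l), c ⊗ c ⊗ d(l, l, l) ⊗ l)

Derivation:
Left:  d(h((l ⊗ l) ⊗ c, l ⊗ l), d((l ⊗ (a ⊗ a)) ⊗ l ⊗ c, (c ⊗ c) ⊗ l, h(a ⊗ c, l)), a ⊗ ((c ⊗ c) ⊗ (l ⊗ d(l, l, l))))
  Descend into:  a ⊗ ((c ⊗ c) ⊗ (l ⊗ d(l, l, l)))
  Un-nest:  a ⊗ c ⊗ c ⊗ l ⊗ d(l, l, l)
  Unit:  drop a
  Sort:  c ⊗ c ⊗ d(l, l, l) ⊗ l
  Reassemble:  d(h(c ⊗ l ⊗ l, l ⊗ l), d(c ⊗ l ⊗ l, c ⊗ c ⊗ l, h(c, l)), c ⊗ c ⊗ d(l, l, l) ⊗ l)
Right:  d(h(l ⊗ (c ⊗ l), (a ⊗ l) ⊗ l), d((c ⊗ l) ⊗ l, h(c, l ⊗ a), (c ⊗ c) ⊗ (l ⊗ a)) ⊗ a, d(l, l, l) ⊗ (c ⊗ a) ⊗ ((l ⊗ a) ⊗ c))
  Focus inside:  d((c ⊗ l) ⊗ l, h(c, l ⊗ a), (c ⊗ c) ⊗ (l ⊗ a)) ⊗ a
  Inside:  d((c ⊗ l) ⊗ l, h(c, l ⊗ a), (c ⊗ c) ⊗ (l ⊗ a))  →  d(c ⊗ l ⊗ l, h(c, l), c ⊗ c ⊗ l)
  Units out:  drop a
  Order the arguments:  d(c ⊗ l ⊗ l, h(c, l), c ⊗ c ⊗ l)
  Put back:  d(h(c ⊗ l ⊗ l, l ⊗ l), d(c ⊗ l ⊗ l, h(c, l), c ⊗ c ⊗ l), c ⊗ c ⊗ d(l, l, l) ⊗ l)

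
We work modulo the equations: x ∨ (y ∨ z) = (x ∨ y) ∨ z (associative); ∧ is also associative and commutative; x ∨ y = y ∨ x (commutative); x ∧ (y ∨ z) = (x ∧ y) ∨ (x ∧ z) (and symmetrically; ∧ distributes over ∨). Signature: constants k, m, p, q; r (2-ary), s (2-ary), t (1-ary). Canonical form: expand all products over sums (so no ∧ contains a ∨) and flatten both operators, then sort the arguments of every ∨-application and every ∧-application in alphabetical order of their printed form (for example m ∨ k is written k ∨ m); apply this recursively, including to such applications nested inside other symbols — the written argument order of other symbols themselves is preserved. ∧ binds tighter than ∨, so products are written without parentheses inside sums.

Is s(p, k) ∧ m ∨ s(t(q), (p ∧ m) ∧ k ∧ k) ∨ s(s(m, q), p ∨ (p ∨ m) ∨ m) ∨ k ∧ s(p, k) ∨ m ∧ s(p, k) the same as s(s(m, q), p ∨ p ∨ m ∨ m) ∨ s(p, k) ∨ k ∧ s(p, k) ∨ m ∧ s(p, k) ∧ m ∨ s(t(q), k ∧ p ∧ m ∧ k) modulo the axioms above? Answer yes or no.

Answer: no — k ∧ s(p, k) ∨ m ∧ s(p, k) ∨ m ∧ s(p, k) ∨ s(s(m, q), m ∨ m ∨ p ∨ p) ∨ s(t(q), k ∧ k ∧ m ∧ p) vs k ∧ s(p, k) ∨ m ∧ m ∧ s(p, k) ∨ s(p, k) ∨ s(s(m, q), m ∨ m ∨ p ∨ p) ∨ s(t(q), k ∧ k ∧ m ∧ p)

Derivation:
Left:  s(p, k) ∧ m ∨ s(t(q), (p ∧ m) ∧ k ∧ k) ∨ s(s(m, q), p ∨ (p ∨ m) ∨ m) ∨ k ∧ s(p, k) ∨ m ∧ s(p, k)
  Merge nested applications:  m ∧ s(p, k) ∨ s(t(q), k ∧ k ∧ m ∧ p) ∨ s(s(m, q), m ∨ m ∨ p ∨ p) ∨ k ∧ s(p, k) ∨ m ∧ s(p, k)
  Sort arguments:  k ∧ s(p, k) ∨ m ∧ s(p, k) ∨ m ∧ s(p, k) ∨ s(s(m, q), m ∨ m ∨ p ∨ p) ∨ s(t(q), k ∧ k ∧ m ∧ p)
Right:  s(s(m, q), p ∨ p ∨ m ∨ m) ∨ s(p, k) ∨ k ∧ s(p, k) ∨ m ∧ s(p, k) ∧ m ∨ s(t(q), k ∧ p ∧ m ∧ k)
  Merge nested applications:  s(s(m, q), m ∨ m ∨ p ∨ p) ∨ s(p, k) ∨ k ∧ s(p, k) ∨ m ∧ m ∧ s(p, k) ∨ s(t(q), k ∧ k ∧ m ∧ p)
  Sort arguments:  k ∧ s(p, k) ∨ m ∧ m ∧ s(p, k) ∨ s(p, k) ∨ s(s(m, q), m ∨ m ∨ p ∨ p) ∨ s(t(q), k ∧ k ∧ m ∧ p)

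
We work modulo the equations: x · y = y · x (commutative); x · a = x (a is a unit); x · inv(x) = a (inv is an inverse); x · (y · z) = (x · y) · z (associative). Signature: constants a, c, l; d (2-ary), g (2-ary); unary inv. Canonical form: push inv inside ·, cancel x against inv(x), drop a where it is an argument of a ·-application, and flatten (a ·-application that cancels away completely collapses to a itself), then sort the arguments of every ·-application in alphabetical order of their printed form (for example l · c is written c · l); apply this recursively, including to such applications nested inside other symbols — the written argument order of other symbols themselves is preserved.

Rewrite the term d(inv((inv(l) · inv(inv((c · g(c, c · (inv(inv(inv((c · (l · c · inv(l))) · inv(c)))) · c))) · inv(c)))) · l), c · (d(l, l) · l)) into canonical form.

Answer: d(inv(g(c, c)), c · d(l, l) · l)

Derivation:
Focus inside:  (inv(l) · inv(inv((c · g(c, c · (inv(inv(inv((c · (l · c · inv(l))) · inv(c)))) · c))) · inv(c)))) · l
Push inv inside:  distribute inv over · and collapse double inv
Inverses cancel:  l cancels; c cancels
Combine occurrences:  g(c, c)
Reassemble:  d(inv(g(c, c)), c · d(l, l) · l)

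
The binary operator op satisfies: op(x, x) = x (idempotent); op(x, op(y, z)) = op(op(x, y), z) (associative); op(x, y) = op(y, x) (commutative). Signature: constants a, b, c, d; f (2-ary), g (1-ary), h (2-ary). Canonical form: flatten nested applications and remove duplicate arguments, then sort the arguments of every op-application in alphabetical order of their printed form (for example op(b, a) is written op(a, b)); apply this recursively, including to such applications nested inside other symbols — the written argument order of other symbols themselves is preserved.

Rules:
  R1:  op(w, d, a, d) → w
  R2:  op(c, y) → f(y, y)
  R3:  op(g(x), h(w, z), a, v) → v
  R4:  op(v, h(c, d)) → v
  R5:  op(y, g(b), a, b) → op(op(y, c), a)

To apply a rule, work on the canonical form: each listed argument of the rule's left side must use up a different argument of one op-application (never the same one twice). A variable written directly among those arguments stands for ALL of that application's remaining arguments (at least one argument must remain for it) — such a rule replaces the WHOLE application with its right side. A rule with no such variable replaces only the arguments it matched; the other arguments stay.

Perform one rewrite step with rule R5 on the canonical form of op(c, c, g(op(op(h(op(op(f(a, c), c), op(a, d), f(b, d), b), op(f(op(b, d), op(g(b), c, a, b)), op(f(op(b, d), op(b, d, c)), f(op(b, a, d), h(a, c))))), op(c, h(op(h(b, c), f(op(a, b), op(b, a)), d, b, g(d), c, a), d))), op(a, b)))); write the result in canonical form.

Canonical form:  op(c, g(op(a, b, c, h(op(a, b, c, d, f(a, c), f(b, d)), op(f(op(a, b, d), h(a, c)), f(op(b, d), op(a, b, c, g(b))), f(op(b, d), op(b, c, d)))), h(op(a, b, c, d, f(op(a, b), op(a, b)), g(d), h(b, c)), d))))
Apply R5:  consuming a, b, g(b);  y := c
The variable takes the whole remainder — replace the entire application.
New term:  op(c, g(op(a, b, c, h(op(a, b, c, d, f(a, c), f(b, d)), op(f(op(a, b, d), h(a, c)), f(op(b, d), op(a, c)), f(op(b, d), op(b, c, d)))), h(op(a, b, c, d, f(op(a, b), op(a, b)), g(d), h(b, c)), d))))

Answer: op(c, g(op(a, b, c, h(op(a, b, c, d, f(a, c), f(b, d)), op(f(op(a, b, d), h(a, c)), f(op(b, d), op(a, c)), f(op(b, d), op(b, c, d)))), h(op(a, b, c, d, f(op(a, b), op(a, b)), g(d), h(b, c)), d))))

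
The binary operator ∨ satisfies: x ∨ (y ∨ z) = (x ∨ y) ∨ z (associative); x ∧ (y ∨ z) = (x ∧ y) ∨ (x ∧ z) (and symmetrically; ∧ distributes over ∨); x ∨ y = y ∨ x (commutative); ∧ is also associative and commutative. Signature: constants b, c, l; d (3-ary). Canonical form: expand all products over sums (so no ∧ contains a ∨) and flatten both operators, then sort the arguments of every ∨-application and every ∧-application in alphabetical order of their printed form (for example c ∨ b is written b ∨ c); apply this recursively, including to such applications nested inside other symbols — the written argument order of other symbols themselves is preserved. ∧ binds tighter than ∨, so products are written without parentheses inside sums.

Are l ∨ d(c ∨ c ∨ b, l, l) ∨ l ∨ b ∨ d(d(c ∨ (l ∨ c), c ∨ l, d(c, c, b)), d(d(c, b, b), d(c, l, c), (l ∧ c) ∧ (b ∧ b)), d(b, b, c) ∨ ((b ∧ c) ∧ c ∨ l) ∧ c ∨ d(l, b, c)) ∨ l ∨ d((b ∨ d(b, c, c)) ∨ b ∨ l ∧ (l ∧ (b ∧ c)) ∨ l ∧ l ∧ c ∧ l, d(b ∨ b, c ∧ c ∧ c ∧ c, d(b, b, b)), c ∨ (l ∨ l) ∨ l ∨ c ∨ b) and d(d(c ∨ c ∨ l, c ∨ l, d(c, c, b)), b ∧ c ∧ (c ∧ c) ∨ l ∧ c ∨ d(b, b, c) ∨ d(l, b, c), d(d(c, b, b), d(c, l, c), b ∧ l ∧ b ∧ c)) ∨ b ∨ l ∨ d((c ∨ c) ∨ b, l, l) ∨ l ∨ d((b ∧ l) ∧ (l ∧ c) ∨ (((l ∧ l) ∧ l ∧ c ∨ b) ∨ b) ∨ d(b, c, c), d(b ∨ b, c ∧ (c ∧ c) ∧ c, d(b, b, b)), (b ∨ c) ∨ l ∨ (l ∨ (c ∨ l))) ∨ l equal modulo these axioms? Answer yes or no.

Answer: no — b ∨ d(b ∨ b ∨ b ∧ c ∧ l ∧ l ∨ c ∧ l ∧ l ∧ l ∨ d(b, c, c), d(b ∨ b, c ∧ c ∧ c ∧ c, d(b, b, b)), b ∨ c ∨ c ∨ l ∨ l ∨ l) ∨ d(b ∨ c ∨ c, l, l) ∨ d(d(c ∨ c ∨ l, c ∨ l, d(c, c, b)), d(d(c, b, b), d(c, l, c), b ∧ b ∧ c ∧ l), b ∧ c ∧ c ∧ c ∨ c ∧ l ∨ d(b, b, c) ∨ d(l, b, c)) ∨ l ∨ l ∨ l vs b ∨ d(b ∨ b ∨ b ∧ c ∧ l ∧ l ∨ c ∧ l ∧ l ∧ l ∨ d(b, c, c), d(b ∨ b, c ∧ c ∧ c ∧ c, d(b, b, b)), b ∨ c ∨ c ∨ l ∨ l ∨ l) ∨ d(b ∨ c ∨ c, l, l) ∨ d(d(c ∨ c ∨ l, c ∨ l, d(c, c, b)), b ∧ c ∧ c ∧ c ∨ c ∧ l ∨ d(b, b, c) ∨ d(l, b, c), d(d(c, b, b), d(c, l, c), b ∧ b ∧ c ∧ l)) ∨ l ∨ l ∨ l

Derivation:
Left:  l ∨ d(c ∨ c ∨ b, l, l) ∨ l ∨ b ∨ d(d(c ∨ (l ∨ c), c ∨ l, d(c, c, b)), d(d(c, b, b), d(c, l, c), (l ∧ c) ∧ (b ∧ b)), d(b, b, c) ∨ ((b ∧ c) ∧ c ∨ l) ∧ c ∨ d(l, b, c)) ∨ l ∨ d((b ∨ d(b, c, c)) ∨ b ∨ l ∧ (l ∧ (b ∧ c)) ∨ l ∧ l ∧ c ∧ l, d(b ∨ b, c ∧ c ∧ c ∧ c, d(b, b, b)), c ∨ (l ∨ l) ∨ l ∨ c ∨ b)
  Expand products over sums:  l ∨ d(b ∨ c ∨ c, l, l) ∨ l ∨ b ∨ d(d(c ∨ c ∨ l, c ∨ l, d(c, c, b)), d(d(c, b, b), d(c, l, c), b ∧ b ∧ c ∧ l), b ∧ c ∧ c ∧ c ∨ c ∧ l ∨ d(b, b, c) ∨ d(l, b, c)) ∨ l ∨ d(b ∨ b ∨ b ∧ c ∧ l ∧ l ∨ c ∧ l ∧ l ∧ l ∨ d(b, c, c), d(b ∨ b, c ∧ c ∧ c ∧ c, d(b, b, b)), b ∨ c ∨ c ∨ l ∨ l ∨ l)
  Order the arguments:  b ∨ d(b ∨ b ∨ b ∧ c ∧ l ∧ l ∨ c ∧ l ∧ l ∧ l ∨ d(b, c, c), d(b ∨ b, c ∧ c ∧ c ∧ c, d(b, b, b)), b ∨ c ∨ c ∨ l ∨ l ∨ l) ∨ d(b ∨ c ∨ c, l, l) ∨ d(d(c ∨ c ∨ l, c ∨ l, d(c, c, b)), d(d(c, b, b), d(c, l, c), b ∧ b ∧ c ∧ l), b ∧ c ∧ c ∧ c ∨ c ∧ l ∨ d(b, b, c) ∨ d(l, b, c)) ∨ l ∨ l ∨ l
Right:  d(d(c ∨ c ∨ l, c ∨ l, d(c, c, b)), b ∧ c ∧ (c ∧ c) ∨ l ∧ c ∨ d(b, b, c) ∨ d(l, b, c), d(d(c, b, b), d(c, l, c), b ∧ l ∧ b ∧ c)) ∨ b ∨ l ∨ d((c ∨ c) ∨ b, l, l) ∨ l ∨ d((b ∧ l) ∧ (l ∧ c) ∨ (((l ∧ l) ∧ l ∧ c ∨ b) ∨ b) ∨ d(b, c, c), d(b ∨ b, c ∧ (c ∧ c) ∧ c, d(b, b, b)), (b ∨ c) ∨ l ∨ (l ∨ (c ∨ l))) ∨ l
  Flatten:  d(d(c ∨ c ∨ l, c ∨ l, d(c, c, b)), b ∧ c ∧ c ∧ c ∨ c ∧ l ∨ d(b, b, c) ∨ d(l, b, c), d(d(c, b, b), d(c, l, c), b ∧ b ∧ c ∧ l)) ∨ b ∨ l ∨ d(b ∨ c ∨ c, l, l) ∨ l ∨ d(b ∨ b ∨ b ∧ c ∧ l ∧ l ∨ c ∧ l ∧ l ∧ l ∨ d(b, c, c), d(b ∨ b, c ∧ c ∧ c ∧ c, d(b, b, b)), b ∨ c ∨ c ∨ l ∨ l ∨ l) ∨ l
  Sort:  b ∨ d(b ∨ b ∨ b ∧ c ∧ l ∧ l ∨ c ∧ l ∧ l ∧ l ∨ d(b, c, c), d(b ∨ b, c ∧ c ∧ c ∧ c, d(b, b, b)), b ∨ c ∨ c ∨ l ∨ l ∨ l) ∨ d(b ∨ c ∨ c, l, l) ∨ d(d(c ∨ c ∨ l, c ∨ l, d(c, c, b)), b ∧ c ∧ c ∧ c ∨ c ∧ l ∨ d(b, b, c) ∨ d(l, b, c), d(d(c, b, b), d(c, l, c), b ∧ b ∧ c ∧ l)) ∨ l ∨ l ∨ l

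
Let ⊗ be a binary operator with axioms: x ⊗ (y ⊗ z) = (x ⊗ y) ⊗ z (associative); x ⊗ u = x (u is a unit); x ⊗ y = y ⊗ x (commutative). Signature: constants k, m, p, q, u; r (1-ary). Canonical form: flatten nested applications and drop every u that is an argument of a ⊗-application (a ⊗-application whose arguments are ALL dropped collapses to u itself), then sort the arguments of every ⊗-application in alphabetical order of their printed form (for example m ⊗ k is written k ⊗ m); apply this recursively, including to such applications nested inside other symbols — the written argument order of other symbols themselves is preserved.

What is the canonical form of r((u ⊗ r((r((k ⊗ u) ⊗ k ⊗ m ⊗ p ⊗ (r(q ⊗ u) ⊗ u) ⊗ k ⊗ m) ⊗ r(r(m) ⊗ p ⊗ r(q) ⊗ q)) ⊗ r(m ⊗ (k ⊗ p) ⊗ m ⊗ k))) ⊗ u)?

Answer: r(r(r(k ⊗ k ⊗ k ⊗ m ⊗ m ⊗ p ⊗ r(q)) ⊗ r(k ⊗ k ⊗ m ⊗ m ⊗ p) ⊗ r(p ⊗ q ⊗ r(m) ⊗ r(q))))

Derivation:
Descend into:  (u ⊗ r((r((k ⊗ u) ⊗ k ⊗ m ⊗ p ⊗ (r(q ⊗ u) ⊗ u) ⊗ k ⊗ m) ⊗ r(r(m) ⊗ p ⊗ r(q) ⊗ q)) ⊗ r(m ⊗ (k ⊗ p) ⊗ m ⊗ k))) ⊗ u
Un-nest:  u ⊗ r((r((k ⊗ u) ⊗ k ⊗ m ⊗ p ⊗ (r(q ⊗ u) ⊗ u) ⊗ k ⊗ m) ⊗ r(r(m) ⊗ p ⊗ r(q) ⊗ q)) ⊗ r(m ⊗ (k ⊗ p) ⊗ m ⊗ k)) ⊗ u
Canonicalize subterm:  r((r((k ⊗ u) ⊗ k ⊗ m ⊗ p ⊗ (r(q ⊗ u) ⊗ u) ⊗ k ⊗ m) ⊗ r(r(m) ⊗ p ⊗ r(q) ⊗ q)) ⊗ r(m ⊗ (k ⊗ p) ⊗ m ⊗ k))  →  r(r(k ⊗ k ⊗ k ⊗ m ⊗ m ⊗ p ⊗ r(q)) ⊗ r(k ⊗ k ⊗ m ⊗ m ⊗ p) ⊗ r(p ⊗ q ⊗ r(m) ⊗ r(q)))
Unit:  drop u (×2)
Sort:  r(r(k ⊗ k ⊗ k ⊗ m ⊗ m ⊗ p ⊗ r(q)) ⊗ r(k ⊗ k ⊗ m ⊗ m ⊗ p) ⊗ r(p ⊗ q ⊗ r(m) ⊗ r(q)))
Rebuild:  r(r(r(k ⊗ k ⊗ k ⊗ m ⊗ m ⊗ p ⊗ r(q)) ⊗ r(k ⊗ k ⊗ m ⊗ m ⊗ p) ⊗ r(p ⊗ q ⊗ r(m) ⊗ r(q))))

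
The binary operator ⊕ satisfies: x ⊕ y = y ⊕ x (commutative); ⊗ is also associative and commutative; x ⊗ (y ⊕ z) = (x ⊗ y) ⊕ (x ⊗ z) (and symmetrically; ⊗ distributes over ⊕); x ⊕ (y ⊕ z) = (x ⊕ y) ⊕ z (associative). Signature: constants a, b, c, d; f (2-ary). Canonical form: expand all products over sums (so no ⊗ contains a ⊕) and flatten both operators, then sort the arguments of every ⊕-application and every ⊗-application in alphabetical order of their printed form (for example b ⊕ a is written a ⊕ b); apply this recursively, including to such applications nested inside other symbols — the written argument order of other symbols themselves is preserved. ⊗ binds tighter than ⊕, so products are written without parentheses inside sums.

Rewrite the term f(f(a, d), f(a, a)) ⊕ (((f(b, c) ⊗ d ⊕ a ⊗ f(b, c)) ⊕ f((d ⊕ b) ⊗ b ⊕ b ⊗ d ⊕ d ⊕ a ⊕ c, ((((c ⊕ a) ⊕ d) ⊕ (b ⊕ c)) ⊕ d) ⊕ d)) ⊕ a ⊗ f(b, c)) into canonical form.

Expand:  f(f(a, d), f(a, a)) ⊕ d ⊗ f(b, c) ⊕ a ⊗ f(b, c) ⊕ f(a ⊕ b ⊗ b ⊕ b ⊗ d ⊕ b ⊗ d ⊕ c ⊕ d, a ⊕ b ⊕ c ⊕ c ⊕ d ⊕ d ⊕ d) ⊕ a ⊗ f(b, c)
Order the arguments:  a ⊗ f(b, c) ⊕ a ⊗ f(b, c) ⊕ d ⊗ f(b, c) ⊕ f(a ⊕ b ⊗ b ⊕ b ⊗ d ⊕ b ⊗ d ⊕ c ⊕ d, a ⊕ b ⊕ c ⊕ c ⊕ d ⊕ d ⊕ d) ⊕ f(f(a, d), f(a, a))

Answer: a ⊗ f(b, c) ⊕ a ⊗ f(b, c) ⊕ d ⊗ f(b, c) ⊕ f(a ⊕ b ⊗ b ⊕ b ⊗ d ⊕ b ⊗ d ⊕ c ⊕ d, a ⊕ b ⊕ c ⊕ c ⊕ d ⊕ d ⊕ d) ⊕ f(f(a, d), f(a, a))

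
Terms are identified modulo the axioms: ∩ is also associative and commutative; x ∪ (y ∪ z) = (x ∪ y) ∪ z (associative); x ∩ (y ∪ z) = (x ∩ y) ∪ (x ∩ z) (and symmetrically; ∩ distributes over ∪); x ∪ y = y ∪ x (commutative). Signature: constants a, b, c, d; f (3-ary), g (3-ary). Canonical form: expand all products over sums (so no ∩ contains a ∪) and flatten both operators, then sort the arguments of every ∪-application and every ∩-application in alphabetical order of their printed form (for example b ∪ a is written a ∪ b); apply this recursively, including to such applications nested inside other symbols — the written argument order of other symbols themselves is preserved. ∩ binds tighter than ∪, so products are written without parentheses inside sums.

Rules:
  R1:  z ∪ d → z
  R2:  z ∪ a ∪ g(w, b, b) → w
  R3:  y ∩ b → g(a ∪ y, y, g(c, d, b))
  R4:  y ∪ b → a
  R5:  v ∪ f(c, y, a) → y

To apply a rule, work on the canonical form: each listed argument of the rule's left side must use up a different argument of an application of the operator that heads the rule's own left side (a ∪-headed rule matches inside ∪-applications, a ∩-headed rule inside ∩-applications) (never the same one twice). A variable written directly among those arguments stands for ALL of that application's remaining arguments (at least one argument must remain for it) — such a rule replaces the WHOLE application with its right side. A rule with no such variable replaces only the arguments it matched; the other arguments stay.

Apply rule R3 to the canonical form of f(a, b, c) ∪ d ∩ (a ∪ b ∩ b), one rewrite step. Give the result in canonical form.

Canonical form:  a ∩ d ∪ b ∩ b ∩ d ∪ f(a, b, c)
R3 matches:  uses b;  y := b ∩ d
The extension variable absorbs all remaining arguments, so the whole application is rewritten.
New term:  a ∩ d ∪ f(a, b, c) ∪ g(a ∪ b ∩ d, b ∩ d, g(c, d, b))

Answer: a ∩ d ∪ f(a, b, c) ∪ g(a ∪ b ∩ d, b ∩ d, g(c, d, b))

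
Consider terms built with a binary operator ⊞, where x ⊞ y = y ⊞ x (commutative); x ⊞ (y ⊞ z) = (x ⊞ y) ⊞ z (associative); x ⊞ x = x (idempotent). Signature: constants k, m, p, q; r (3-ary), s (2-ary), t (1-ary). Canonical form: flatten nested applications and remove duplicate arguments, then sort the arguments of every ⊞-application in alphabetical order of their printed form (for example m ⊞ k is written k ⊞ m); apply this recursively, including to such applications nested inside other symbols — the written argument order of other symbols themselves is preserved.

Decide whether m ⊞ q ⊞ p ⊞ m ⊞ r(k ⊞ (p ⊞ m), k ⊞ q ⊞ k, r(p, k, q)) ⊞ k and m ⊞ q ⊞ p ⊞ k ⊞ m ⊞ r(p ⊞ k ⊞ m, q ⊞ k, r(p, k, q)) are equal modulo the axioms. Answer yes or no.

Left:  m ⊞ q ⊞ p ⊞ m ⊞ r(k ⊞ (p ⊞ m), k ⊞ q ⊞ k, r(p, k, q)) ⊞ k
  Simplify inside:  r(k ⊞ (p ⊞ m), k ⊞ q ⊞ k, r(p, k, q))  →  r(k ⊞ m ⊞ p, k ⊞ q, r(p, k, q))
  Deduplicate:  drop duplicate m
  Order the arguments:  k ⊞ m ⊞ p ⊞ q ⊞ r(k ⊞ m ⊞ p, k ⊞ q, r(p, k, q))
Right:  m ⊞ q ⊞ p ⊞ k ⊞ m ⊞ r(p ⊞ k ⊞ m, q ⊞ k, r(p, k, q))
  Inside:  r(p ⊞ k ⊞ m, q ⊞ k, r(p, k, q))  →  r(k ⊞ m ⊞ p, k ⊞ q, r(p, k, q))
  Drop duplicates:  drop duplicate m
  Sort arguments:  k ⊞ m ⊞ p ⊞ q ⊞ r(k ⊞ m ⊞ p, k ⊞ q, r(p, k, q))

Answer: yes — both canonical forms are k ⊞ m ⊞ p ⊞ q ⊞ r(k ⊞ m ⊞ p, k ⊞ q, r(p, k, q))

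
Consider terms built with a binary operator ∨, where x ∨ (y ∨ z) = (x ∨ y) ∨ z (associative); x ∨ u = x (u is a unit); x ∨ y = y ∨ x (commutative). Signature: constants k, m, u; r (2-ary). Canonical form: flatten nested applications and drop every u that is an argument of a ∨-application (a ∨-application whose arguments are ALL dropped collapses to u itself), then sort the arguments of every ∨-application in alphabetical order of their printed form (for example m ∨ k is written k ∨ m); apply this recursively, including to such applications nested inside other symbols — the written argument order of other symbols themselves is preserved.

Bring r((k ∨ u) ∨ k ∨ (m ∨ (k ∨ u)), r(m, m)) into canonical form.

Focus inside:  (k ∨ u) ∨ k ∨ (m ∨ (k ∨ u))
Merge nested applications:  k ∨ u ∨ k ∨ m ∨ k ∨ u
Units out:  drop u (×2)
Sort:  k ∨ k ∨ k ∨ m
Put back:  r(k ∨ k ∨ k ∨ m, r(m, m))

Answer: r(k ∨ k ∨ k ∨ m, r(m, m))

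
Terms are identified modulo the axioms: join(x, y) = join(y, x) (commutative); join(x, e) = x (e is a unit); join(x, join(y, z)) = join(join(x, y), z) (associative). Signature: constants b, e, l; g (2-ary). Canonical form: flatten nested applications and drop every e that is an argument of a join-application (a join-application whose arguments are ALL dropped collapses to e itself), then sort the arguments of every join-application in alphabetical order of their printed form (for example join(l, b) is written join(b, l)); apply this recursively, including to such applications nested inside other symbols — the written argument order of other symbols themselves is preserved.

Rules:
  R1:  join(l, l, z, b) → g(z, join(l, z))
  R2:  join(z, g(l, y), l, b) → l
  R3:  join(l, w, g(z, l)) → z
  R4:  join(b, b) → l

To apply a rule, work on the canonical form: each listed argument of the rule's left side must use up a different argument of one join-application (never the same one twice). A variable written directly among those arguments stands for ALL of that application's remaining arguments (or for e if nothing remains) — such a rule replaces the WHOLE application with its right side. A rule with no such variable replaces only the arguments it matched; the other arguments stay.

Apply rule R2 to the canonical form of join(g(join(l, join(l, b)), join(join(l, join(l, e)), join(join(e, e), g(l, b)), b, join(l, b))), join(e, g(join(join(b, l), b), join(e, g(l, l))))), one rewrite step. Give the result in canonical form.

Answer: join(g(join(b, b, l), g(l, l)), g(join(b, l, l), l))

Derivation:
Canonical form:  join(g(join(b, b, l), g(l, l)), g(join(b, l, l), join(b, b, g(l, b), l, l, l)))
R2 matches:  uses b, g(l, b), l;  y := b, z := join(b, l, l)
The variable takes the whole remainder — replace the entire application.
Result:  join(g(join(b, b, l), g(l, l)), g(join(b, l, l), l))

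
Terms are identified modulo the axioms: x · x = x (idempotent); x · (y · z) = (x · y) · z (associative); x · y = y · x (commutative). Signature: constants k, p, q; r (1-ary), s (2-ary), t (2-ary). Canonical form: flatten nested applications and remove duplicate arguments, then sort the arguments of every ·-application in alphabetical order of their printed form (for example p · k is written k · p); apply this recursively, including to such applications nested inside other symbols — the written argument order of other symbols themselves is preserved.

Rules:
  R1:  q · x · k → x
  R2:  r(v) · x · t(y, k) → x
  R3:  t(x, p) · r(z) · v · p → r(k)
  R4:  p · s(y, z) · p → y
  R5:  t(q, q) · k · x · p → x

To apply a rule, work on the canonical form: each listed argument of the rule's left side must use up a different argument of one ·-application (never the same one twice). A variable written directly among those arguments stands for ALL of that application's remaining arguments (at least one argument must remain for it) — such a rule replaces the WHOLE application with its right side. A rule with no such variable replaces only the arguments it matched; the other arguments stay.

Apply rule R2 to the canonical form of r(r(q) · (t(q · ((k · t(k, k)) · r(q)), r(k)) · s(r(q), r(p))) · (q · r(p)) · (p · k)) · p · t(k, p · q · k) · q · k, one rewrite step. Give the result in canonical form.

Answer: k · p · q · r(k · p · q · r(p) · r(q) · s(r(q), r(p)) · t(k · q, r(k))) · t(k, k · p · q)

Derivation:
Canonical form:  k · p · q · r(k · p · q · r(p) · r(q) · s(r(q), r(p)) · t(k · q · r(q) · t(k, k), r(k))) · t(k, k · p · q)
Apply R2:  consuming r(q), t(k, k);  v := q, x := k · q, y := k
Every leftover argument binds to the variable; the entire application is replaced.
Giving:  k · p · q · r(k · p · q · r(p) · r(q) · s(r(q), r(p)) · t(k · q, r(k))) · t(k, k · p · q)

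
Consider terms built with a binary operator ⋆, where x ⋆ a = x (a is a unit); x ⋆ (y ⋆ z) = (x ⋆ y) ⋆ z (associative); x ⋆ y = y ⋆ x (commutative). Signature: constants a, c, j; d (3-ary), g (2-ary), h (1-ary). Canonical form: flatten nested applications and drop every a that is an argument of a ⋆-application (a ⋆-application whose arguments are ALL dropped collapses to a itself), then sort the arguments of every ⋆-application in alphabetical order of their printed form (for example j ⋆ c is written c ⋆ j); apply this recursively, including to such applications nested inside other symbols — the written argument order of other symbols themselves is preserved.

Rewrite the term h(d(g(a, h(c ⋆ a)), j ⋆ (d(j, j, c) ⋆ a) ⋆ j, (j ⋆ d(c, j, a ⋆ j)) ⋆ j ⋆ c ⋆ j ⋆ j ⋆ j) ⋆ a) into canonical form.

Focus inside:  d(g(a, h(c ⋆ a)), j ⋆ (d(j, j, c) ⋆ a) ⋆ j, (j ⋆ d(c, j, a ⋆ j)) ⋆ j ⋆ c ⋆ j ⋆ j ⋆ j) ⋆ a
Simplify inside:  d(g(a, h(c ⋆ a)), j ⋆ (d(j, j, c) ⋆ a) ⋆ j, (j ⋆ d(c, j, a ⋆ j)) ⋆ j ⋆ c ⋆ j ⋆ j ⋆ j)  →  d(g(a, h(c)), d(j, j, c) ⋆ j ⋆ j, c ⋆ d(c, j, j) ⋆ j ⋆ j ⋆ j ⋆ j ⋆ j)
Drop the unit:  drop a
Sort:  d(g(a, h(c)), d(j, j, c) ⋆ j ⋆ j, c ⋆ d(c, j, j) ⋆ j ⋆ j ⋆ j ⋆ j ⋆ j)
Reassemble:  h(d(g(a, h(c)), d(j, j, c) ⋆ j ⋆ j, c ⋆ d(c, j, j) ⋆ j ⋆ j ⋆ j ⋆ j ⋆ j))

Answer: h(d(g(a, h(c)), d(j, j, c) ⋆ j ⋆ j, c ⋆ d(c, j, j) ⋆ j ⋆ j ⋆ j ⋆ j ⋆ j))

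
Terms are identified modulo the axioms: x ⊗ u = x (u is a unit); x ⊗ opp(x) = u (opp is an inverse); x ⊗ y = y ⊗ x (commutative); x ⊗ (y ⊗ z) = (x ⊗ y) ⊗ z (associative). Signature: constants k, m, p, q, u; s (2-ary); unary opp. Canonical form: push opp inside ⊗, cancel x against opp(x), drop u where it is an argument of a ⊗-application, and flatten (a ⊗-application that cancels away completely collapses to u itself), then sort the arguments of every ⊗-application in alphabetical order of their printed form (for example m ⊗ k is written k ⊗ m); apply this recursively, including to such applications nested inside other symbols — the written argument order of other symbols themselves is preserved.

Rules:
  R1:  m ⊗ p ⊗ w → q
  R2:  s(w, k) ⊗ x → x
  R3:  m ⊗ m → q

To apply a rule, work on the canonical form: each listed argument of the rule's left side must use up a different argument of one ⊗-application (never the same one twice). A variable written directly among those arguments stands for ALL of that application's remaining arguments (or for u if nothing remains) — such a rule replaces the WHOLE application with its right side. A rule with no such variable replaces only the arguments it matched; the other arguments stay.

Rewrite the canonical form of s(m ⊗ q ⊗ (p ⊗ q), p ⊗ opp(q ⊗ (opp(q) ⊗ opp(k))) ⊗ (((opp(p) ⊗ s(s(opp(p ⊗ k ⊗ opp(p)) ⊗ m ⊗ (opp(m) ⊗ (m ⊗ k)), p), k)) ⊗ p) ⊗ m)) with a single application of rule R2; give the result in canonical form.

Canonical form:  s(m ⊗ p ⊗ q ⊗ q, k ⊗ m ⊗ p ⊗ s(s(m, p), k))
Match R2:  consume s(s(m, p), k);  w := s(m, p), x := k ⊗ m ⊗ p
Every leftover argument binds to the variable; the entire application is replaced.
New term:  s(m ⊗ p ⊗ q ⊗ q, k ⊗ m ⊗ p)

Answer: s(m ⊗ p ⊗ q ⊗ q, k ⊗ m ⊗ p)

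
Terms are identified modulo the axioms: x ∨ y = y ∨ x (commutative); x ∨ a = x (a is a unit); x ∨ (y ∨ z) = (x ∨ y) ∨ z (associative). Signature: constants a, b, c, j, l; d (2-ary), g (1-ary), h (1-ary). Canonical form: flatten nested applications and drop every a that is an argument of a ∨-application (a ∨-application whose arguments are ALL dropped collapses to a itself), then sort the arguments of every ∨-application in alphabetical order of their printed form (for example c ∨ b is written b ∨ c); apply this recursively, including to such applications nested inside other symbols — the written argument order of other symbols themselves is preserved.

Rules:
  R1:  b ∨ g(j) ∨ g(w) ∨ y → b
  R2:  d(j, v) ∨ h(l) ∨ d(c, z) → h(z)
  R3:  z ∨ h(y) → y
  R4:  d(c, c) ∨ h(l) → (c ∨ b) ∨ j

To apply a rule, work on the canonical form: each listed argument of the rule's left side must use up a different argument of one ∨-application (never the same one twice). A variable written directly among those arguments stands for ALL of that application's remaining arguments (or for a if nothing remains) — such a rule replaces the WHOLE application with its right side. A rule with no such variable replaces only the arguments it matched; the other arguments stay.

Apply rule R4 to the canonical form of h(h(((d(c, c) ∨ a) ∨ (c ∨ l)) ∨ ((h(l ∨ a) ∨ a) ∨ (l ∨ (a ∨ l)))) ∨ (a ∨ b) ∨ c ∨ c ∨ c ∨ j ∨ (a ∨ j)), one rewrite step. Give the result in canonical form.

Answer: h(b ∨ c ∨ c ∨ c ∨ h(b ∨ c ∨ c ∨ j ∨ l ∨ l ∨ l) ∨ j ∨ j)

Derivation:
Canonical form:  h(b ∨ c ∨ c ∨ c ∨ h(c ∨ d(c, c) ∨ h(l) ∨ l ∨ l ∨ l) ∨ j ∨ j)
Apply R4:  consuming d(c, c), h(l)
Result:  h(b ∨ c ∨ c ∨ c ∨ h(b ∨ c ∨ c ∨ j ∨ l ∨ l ∨ l) ∨ j ∨ j)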